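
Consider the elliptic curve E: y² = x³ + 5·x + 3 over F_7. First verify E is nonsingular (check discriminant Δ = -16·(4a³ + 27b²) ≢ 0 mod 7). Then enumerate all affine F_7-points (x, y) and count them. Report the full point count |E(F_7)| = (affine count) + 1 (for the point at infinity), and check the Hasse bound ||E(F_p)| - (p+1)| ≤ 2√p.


Affine points = {(1, 3), (1, 4), (2, 0), (6, 2), (6, 5)}; affine count = 5; |E(F_7)| = 6.

Discriminant check: Δ ∝ 4a³ + 27b² = 4·5³ + 27·3² = 4·125 + 27·9 ≡ 1 (mod 7). Nonzero ⇒ E is nonsingular.
For each x ∈ F_7, compute rhs = x³ + 5·x + 3 mod 7, then count y ∈ F_7 with y² ≡ rhs.
  x = 0: rhs = 3, matching y values: none (0 points).
  x = 1: rhs = 2, matching y values: 3, 4 (2 points).
  x = 2: rhs = 0, matching y values: 0 (1 points).
  x = 3: rhs = 3, matching y values: none (0 points).
  x = 4: rhs = 3, matching y values: none (0 points).
  x = 5: rhs = 6, matching y values: none (0 points).
  x = 6: rhs = 4, matching y values: 2, 5 (2 points).
Total affine count: 5.
Full point count |E(F_7)| = 5 + 1 = 6.
Hasse bound: |6 − (7+1)| = |-2| = 2 ≤ 2√7 ≈ 5.2915 ✓.


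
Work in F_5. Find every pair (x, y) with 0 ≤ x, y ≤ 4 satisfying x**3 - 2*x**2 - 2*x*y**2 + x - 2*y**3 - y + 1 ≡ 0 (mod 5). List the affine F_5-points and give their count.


Affine F_5-points: {(1, 2), (2, 3), (3, 4)}; count = 3.

For each of the 25 pairs (x, y) ∈ F_5², evaluate f(x, y) mod 5. Record the zeros.
  x = 0: [0↦1, 1↦3, 2↦3, 3↦4, 4↦4]  zeros at y ∈ ∅
  x = 1: [0↦1, 1↦1, 2↦0, 3↦1, 4↦2]  zeros at y ∈ {2}
  x = 2: [0↦3, 1↦1, 2↦4, 3↦0, 4↦2]  zeros at y ∈ {3}
  x = 3: [0↦3, 1↦4, 2↦1, 3↦2, 4↦0]  zeros at y ∈ {4}
  x = 4: [0↦2, 1↦1, 2↦2, 3↦3, 4↦2]  zeros at y ∈ ∅
Collecting zeros: affine points = {(1, 2), (2, 3), (3, 4)}.
Total count |C(F_5)_aff| = 3.


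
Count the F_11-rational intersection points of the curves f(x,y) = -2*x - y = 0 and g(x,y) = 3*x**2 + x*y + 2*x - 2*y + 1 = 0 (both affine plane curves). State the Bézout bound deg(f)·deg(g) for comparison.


Common zeros: ∅; count = 0; Bézout bound = 2.

deg(f) = 1, deg(g) = 2, so Bézout bound = 2.
Scan x ∈ F_11. For each x, list the y ∈ F_11 with f(x, y) ≡ 0 and those with g(x, y) ≡ 0 (mod 11); the common zeros in that column are the intersection.
  x = 0: f ≡ 0 at y ∈ {0}; g ≡ 0 at y ∈ {6}; common: ∅.
  x = 1: f ≡ 0 at y ∈ {9}; g ≡ 0 at y ∈ {6}; common: ∅.
  x = 2: f ≡ 0 at y ∈ {7}; g ≡ 0 at y ∈ ∅; common: ∅.
  x = 3: f ≡ 0 at y ∈ {5}; g ≡ 0 at y ∈ {10}; common: ∅.
  x = 4: f ≡ 0 at y ∈ {3}; g ≡ 0 at y ∈ {10}; common: ∅.
  x = 5: f ≡ 0 at y ∈ {1}; g ≡ 0 at y ∈ {8}; common: ∅.
  x = 6: f ≡ 0 at y ∈ {10}; g ≡ 0 at y ∈ {0}; common: ∅.
  x = 7: f ≡ 0 at y ∈ {8}; g ≡ 0 at y ∈ {5}; common: ∅.
  x = 8: f ≡ 0 at y ∈ {6}; g ≡ 0 at y ∈ {0}; common: ∅.
  x = 9: f ≡ 0 at y ∈ {4}; g ≡ 0 at y ∈ {5}; common: ∅.
  x = 10: f ≡ 0 at y ∈ {2}; g ≡ 0 at y ∈ {8}; common: ∅.
Collecting: common zeros = ∅, so the count is 0.
Comparison with the Bézout bound: 0 ≤ 2 = deg(f)·deg(g), as expected for curves with no common component (the affine F_11-count falls short of the bound because intersections may lie at infinity, over extension fields, or carry multiplicity).


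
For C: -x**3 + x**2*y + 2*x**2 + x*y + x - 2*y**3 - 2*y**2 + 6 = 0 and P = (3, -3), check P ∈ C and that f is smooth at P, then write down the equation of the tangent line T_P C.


Tangent line at P: -35*x - 30*y + 15 = 0.

Step 1: f(3, -3) = 0, so P lies on C.
Step 2: partial derivatives
  f_x(x, y) = -3*x**2 + 2*x*y + 4*x + y + 1, f_y(x, y) = x**2 + x - 6*y**2 - 4*y.
  f_x(P) = -35, f_y(P) = -30 (gradient nonzero, so P is smooth).
Step 3: tangent line at P: -35·(x − 3) + -30·(y − -3) = 0.
Expanding: -35*x - 30*y + 15 = 0.


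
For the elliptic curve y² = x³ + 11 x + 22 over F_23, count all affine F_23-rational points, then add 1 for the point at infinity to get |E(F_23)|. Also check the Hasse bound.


Affine points = {(2, 11), (2, 12), (3, 6), (3, 17), (5, 8), (5, 15), (8, 1), (8, 22), (11, 5), (11, 18), (13, 4), (13, 19), (16, 4), (16, 19), (17, 4), (17, 19), (18, 7), (18, 16), (19, 11), (19, 12), (20, 10), (20, 13)}; affine count = 22; |E(F_23)| = 23.

Discriminant check: Δ ∝ 4a³ + 27b² = 4·11³ + 27·22² = 4·1331 + 27·484 ≡ 15 (mod 23). Nonzero ⇒ E is nonsingular.
For each x ∈ F_23, compute rhs = x³ + 11·x + 22 mod 23, then count y ∈ F_23 with y² ≡ rhs.
  x = 0: rhs = 22, matching y values: none (0 points).
  x = 1: rhs = 11, matching y values: none (0 points).
  x = 2: rhs = 6, matching y values: 11, 12 (2 points).
  x = 3: rhs = 13, matching y values: 6, 17 (2 points).
  x = 4: rhs = 15, matching y values: none (0 points).
  x = 5: rhs = 18, matching y values: 8, 15 (2 points).
  x = 6: rhs = 5, matching y values: none (0 points).
  x = 7: rhs = 5, matching y values: none (0 points).
  x = 8: rhs = 1, matching y values: 1, 22 (2 points).
  x = 9: rhs = 22, matching y values: none (0 points).
  x = 10: rhs = 5, matching y values: none (0 points).
  x = 11: rhs = 2, matching y values: 5, 18 (2 points).
  x = 12: rhs = 19, matching y values: none (0 points).
  x = 13: rhs = 16, matching y values: 4, 19 (2 points).
  x = 14: rhs = 22, matching y values: none (0 points).
  x = 15: rhs = 20, matching y values: none (0 points).
  x = 16: rhs = 16, matching y values: 4, 19 (2 points).
  x = 17: rhs = 16, matching y values: 4, 19 (2 points).
  x = 18: rhs = 3, matching y values: 7, 16 (2 points).
  x = 19: rhs = 6, matching y values: 11, 12 (2 points).
  x = 20: rhs = 8, matching y values: 10, 13 (2 points).
  x = 21: rhs = 15, matching y values: none (0 points).
  x = 22: rhs = 10, matching y values: none (0 points).
Total affine count: 22.
Full point count |E(F_23)| = 22 + 1 = 23.
Hasse bound: |23 − (23+1)| = |-1| = 1 ≤ 2√23 ≈ 9.5917 ✓.


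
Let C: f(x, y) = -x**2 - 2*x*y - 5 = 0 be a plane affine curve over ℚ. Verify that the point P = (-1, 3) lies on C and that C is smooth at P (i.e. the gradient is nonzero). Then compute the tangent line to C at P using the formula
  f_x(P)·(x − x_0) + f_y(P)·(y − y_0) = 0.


Tangent line at P: -4*x + 2*y - 10 = 0.

Step 1: f(-1, 3) = 0, so P lies on C.
Step 2: partial derivatives
  f_x(x, y) = -2*x - 2*y, f_y(x, y) = -2*x.
  f_x(P) = -4, f_y(P) = 2 (gradient nonzero, so P is smooth).
Step 3: tangent line at P: -4·(x − -1) + 2·(y − 3) = 0.
Expanding: -4*x + 2*y - 10 = 0.


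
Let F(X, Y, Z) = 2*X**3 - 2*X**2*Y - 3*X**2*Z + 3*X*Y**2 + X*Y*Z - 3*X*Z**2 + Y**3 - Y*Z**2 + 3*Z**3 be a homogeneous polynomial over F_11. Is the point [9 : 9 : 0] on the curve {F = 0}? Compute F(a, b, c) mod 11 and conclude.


F(9,9,0) ≡ 1 (mod 11); P is NOT on the curve.

Evaluate F(9, 9, 0) term-by-term (mod 11).
  2*X**3 ↦ 2·729·1·1 = 1458
  -2*X**2*Y ↦ -2·81·9·1 = -1458
  -3*X**2*Z ↦ -3·81·1·0 = 0
  3*X*Y**2 ↦ 3·9·81·1 = 2187
  X*Y*Z ↦ 1·9·9·0 = 0
  -3*X*Z**2 ↦ -3·9·1·0 = 0
  Y**3 ↦ 1·1·729·1 = 729
  -Y*Z**2 ↦ -1·1·9·0 = 0
  3*Z**3 ↦ 3·1·1·0 = 0
Sum: F(9, 9, 0) = (1458) + (-1458) + (0) + (2187) + (0) + (0) + (729) + (0) + (0) = 2916.
Reducing mod 11: 2916 ≡ 1 (mod 11).
Since F(a, b, c) ≡ 1 ≠ 0 (mod 11), P does NOT lie on the curve.


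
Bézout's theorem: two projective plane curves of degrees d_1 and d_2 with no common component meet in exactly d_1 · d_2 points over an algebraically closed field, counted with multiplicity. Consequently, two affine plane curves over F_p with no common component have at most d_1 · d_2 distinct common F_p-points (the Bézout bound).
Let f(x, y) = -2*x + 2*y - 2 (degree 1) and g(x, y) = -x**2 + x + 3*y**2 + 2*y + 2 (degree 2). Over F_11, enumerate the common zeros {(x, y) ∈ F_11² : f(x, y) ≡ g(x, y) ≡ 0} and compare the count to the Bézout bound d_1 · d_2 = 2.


Common zeros: {(2, 3), (10, 0)}; count = 2; Bézout bound = 2.

deg(f) = 1, deg(g) = 2, so Bézout bound = 2.
Scan x ∈ F_11. For each x, list the y ∈ F_11 with f(x, y) ≡ 0 and those with g(x, y) ≡ 0 (mod 11); the common zeros in that column are the intersection.
  x = 0: f ≡ 0 at y ∈ {1}; g ≡ 0 at y ∈ ∅; common: ∅.
  x = 1: f ≡ 0 at y ∈ {2}; g ≡ 0 at y ∈ ∅; common: ∅.
  x = 2: f ≡ 0 at y ∈ {3}; g ≡ 0 at y ∈ {0, 3}; common: {3}.
  x = 3: f ≡ 0 at y ∈ {4}; g ≡ 0 at y ∈ ∅; common: ∅.
  x = 4: f ≡ 0 at y ∈ {5}; g ≡ 0 at y ∈ {6, 8}; common: ∅.
  x = 5: f ≡ 0 at y ∈ {6}; g ≡ 0 at y ∈ {7}; common: ∅.
  x = 6: f ≡ 0 at y ∈ {7}; g ≡ 0 at y ∈ ∅; common: ∅.
  x = 7: f ≡ 0 at y ∈ {8}; g ≡ 0 at y ∈ {7}; common: ∅.
  x = 8: f ≡ 0 at y ∈ {9}; g ≡ 0 at y ∈ {6, 8}; common: ∅.
  x = 9: f ≡ 0 at y ∈ {10}; g ≡ 0 at y ∈ ∅; common: ∅.
  x = 10: f ≡ 0 at y ∈ {0}; g ≡ 0 at y ∈ {0, 3}; common: {0}.
Collecting: common zeros = {(2, 3), (10, 0)}, so the count is 2.
Comparison with the Bézout bound: 2 ≤ 2 = deg(f)·deg(g), as expected for curves with no common component (the bound is attained).


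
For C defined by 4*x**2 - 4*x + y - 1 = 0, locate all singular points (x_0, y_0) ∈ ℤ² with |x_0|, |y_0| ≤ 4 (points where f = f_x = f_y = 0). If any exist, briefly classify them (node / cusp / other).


No singular points in the scanned grid; C is smooth there.

Compute partial derivatives:
  f_x = 8*x - 4.
  f_y = 1.
f_y = 1 is a nonzero constant, so f_y never vanishes: no point (x, y) can satisfy f = f_x = f_y = 0. In particular no (x, y) ∈ {−4, ..., 4}² is singular; the curve is smooth.


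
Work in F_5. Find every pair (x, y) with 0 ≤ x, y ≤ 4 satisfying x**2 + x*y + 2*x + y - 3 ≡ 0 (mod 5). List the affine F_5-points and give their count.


Affine F_5-points: {(0, 3), (1, 0), (2, 0), (3, 2)}; count = 4.

For each of the 25 pairs (x, y) ∈ F_5², evaluate f(x, y) mod 5. Record the zeros.
  x = 0: [0↦2, 1↦3, 2↦4, 3↦0, 4↦1]  zeros at y ∈ {3}
  x = 1: [0↦0, 1↦2, 2↦4, 3↦1, 4↦3]  zeros at y ∈ {0}
  x = 2: [0↦0, 1↦3, 2↦1, 3↦4, 4↦2]  zeros at y ∈ {0}
  x = 3: [0↦2, 1↦1, 2↦0, 3↦4, 4↦3]  zeros at y ∈ {2}
  x = 4: [0↦1, 1↦1, 2↦1, 3↦1, 4↦1]  zeros at y ∈ ∅
Collecting zeros: affine points = {(0, 3), (1, 0), (2, 0), (3, 2)}.
Total count |C(F_5)_aff| = 4.


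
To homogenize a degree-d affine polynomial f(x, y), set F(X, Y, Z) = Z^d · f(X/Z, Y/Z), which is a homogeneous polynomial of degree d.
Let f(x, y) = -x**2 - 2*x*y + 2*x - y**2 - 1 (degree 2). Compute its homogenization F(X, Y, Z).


F(X, Y, Z) = -X**2 - 2*X*Y + 2*X*Z - Y**2 - Z**2

deg(f) = 2.
Substitute x = X/Z, y = Y/Z into f, then multiply by Z^2.
  monomial -1·x^2·y^0 ↦ -1·X^2·Y^0·Z^0.
  monomial -2·x^1·y^1 ↦ -2·X^1·Y^1·Z^0.
  monomial 2·x^1·y^0 ↦ 2·X^1·Y^0·Z^1.
  monomial -1·x^0·y^2 ↦ -1·X^0·Y^2·Z^0.
  monomial -1·x^0·y^0 ↦ -1·X^0·Y^0·Z^2.
Collecting: F(X, Y, Z) = -X**2 - 2*X*Y + 2*X*Z - Y**2 - Z**2.


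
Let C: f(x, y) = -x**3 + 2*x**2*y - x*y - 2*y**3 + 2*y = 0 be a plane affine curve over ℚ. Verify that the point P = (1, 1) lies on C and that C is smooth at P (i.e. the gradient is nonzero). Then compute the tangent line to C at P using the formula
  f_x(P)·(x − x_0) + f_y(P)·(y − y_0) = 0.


Tangent line at P: 3 - 3*y = 0.

Step 1: f(1, 1) = 0, so P lies on C.
Step 2: partial derivatives
  f_x(x, y) = -3*x**2 + 4*x*y - y, f_y(x, y) = 2*x**2 - x - 6*y**2 + 2.
  f_x(P) = 0, f_y(P) = -3 (gradient nonzero, so P is smooth).
Step 3: tangent line at P: 0·(x − 1) + -3·(y − 1) = 0.
Expanding: 3 - 3*y = 0.


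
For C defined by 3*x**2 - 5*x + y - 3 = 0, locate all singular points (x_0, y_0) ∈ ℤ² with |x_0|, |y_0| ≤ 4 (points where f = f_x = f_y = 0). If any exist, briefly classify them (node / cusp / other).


No singular points in the scanned grid; C is smooth there.

Compute partial derivatives:
  f_x = 6*x - 5.
  f_y = 1.
f_y = 1 is a nonzero constant, so f_y never vanishes: no point (x, y) can satisfy f = f_x = f_y = 0. In particular no (x, y) ∈ {−4, ..., 4}² is singular; the curve is smooth.


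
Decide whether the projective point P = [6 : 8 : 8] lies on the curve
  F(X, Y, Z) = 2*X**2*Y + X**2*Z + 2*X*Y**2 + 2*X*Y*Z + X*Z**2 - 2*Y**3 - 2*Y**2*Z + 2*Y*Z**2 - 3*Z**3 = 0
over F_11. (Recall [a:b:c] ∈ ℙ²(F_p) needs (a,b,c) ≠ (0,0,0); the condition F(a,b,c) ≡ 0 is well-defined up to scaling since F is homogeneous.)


F(6,8,8) ≡ 4 (mod 11); P is NOT on the curve.

Evaluate F(6, 8, 8) term-by-term (mod 11).
  2*X**2*Y ↦ 2·36·8·1 = 576
  X**2*Z ↦ 1·36·1·8 = 288
  2*X*Y**2 ↦ 2·6·64·1 = 768
  2*X*Y*Z ↦ 2·6·8·8 = 768
  X*Z**2 ↦ 1·6·1·64 = 384
  -2*Y**3 ↦ -2·1·512·1 = -1024
  -2*Y**2*Z ↦ -2·1·64·8 = -1024
  2*Y*Z**2 ↦ 2·1·8·64 = 1024
  -3*Z**3 ↦ -3·1·1·512 = -1536
Sum: F(6, 8, 8) = (576) + (288) + (768) + (768) + (384) + (-1024) + (-1024) + (1024) + (-1536) = 224.
Reducing mod 11: 224 ≡ 4 (mod 11).
Since F(a, b, c) ≡ 4 ≠ 0 (mod 11), P does NOT lie on the curve.


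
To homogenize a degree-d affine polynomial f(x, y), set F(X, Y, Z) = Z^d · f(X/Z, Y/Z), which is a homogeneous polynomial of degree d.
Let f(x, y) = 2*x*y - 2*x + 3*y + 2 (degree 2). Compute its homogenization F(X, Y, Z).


F(X, Y, Z) = 2*X*Y - 2*X*Z + 3*Y*Z + 2*Z**2

deg(f) = 2.
Substitute x = X/Z, y = Y/Z into f, then multiply by Z^2.
  monomial 2·x^1·y^1 ↦ 2·X^1·Y^1·Z^0.
  monomial -2·x^1·y^0 ↦ -2·X^1·Y^0·Z^1.
  monomial 3·x^0·y^1 ↦ 3·X^0·Y^1·Z^1.
  monomial 2·x^0·y^0 ↦ 2·X^0·Y^0·Z^2.
Collecting: F(X, Y, Z) = 2*X*Y - 2*X*Z + 3*Y*Z + 2*Z**2.


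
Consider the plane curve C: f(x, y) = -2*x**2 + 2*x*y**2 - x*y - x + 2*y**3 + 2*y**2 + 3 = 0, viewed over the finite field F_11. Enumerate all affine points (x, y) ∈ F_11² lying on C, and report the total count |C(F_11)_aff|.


Affine F_11-points: {(0, 8), (1, 0), (2, 4), (3, 1), (3, 3), (4, 0), (4, 3), (5, 5), (6, 4), (6, 5), (6, 6), (8, 1), (10, 6), (10, 8)}; count = 14.

For each of the 121 pairs (x, y) ∈ F_11², evaluate f(x, y) mod 11. Record the zeros.
  x = 0: [0↦3, 1↦7, 2↦5, 3↦9, 4↦9, 5↦6, 6↦1, 7↦6, 8↦0, 9↦6, 10↦3]  zeros at y ∈ {8}
  x = 1: [0↦0, 1↦5, 2↦8, 3↦10, 4↦1, 5↦4, 6↦9, 7↦6, 8↦7, 9↦2, 10↦3]  zeros at y ∈ {0}
  x = 2: [0↦4, 1↦10, 2↦7, 3↦7, 4↦0, 5↦9, 6↦2, 7↦2, 8↦10, 9↦5, 10↦10]  zeros at y ∈ {4}
  x = 3: [0↦4, 1↦0, 2↦2, 3↦0, 4↦6, 5↦10, 6↦2, 7↦5, 8↦9, 9↦4, 10↦2]  zeros at y ∈ {1, 3}
  x = 4: [0↦0, 1↦8, 2↦4, 3↦0, 4↦8, 5↦7, 6↦9, 7↦4, 8↦4, 9↦10, 10↦1]  zeros at y ∈ {0, 3}
  x = 5: [0↦3, 1↦1, 2↦2, 3↦7, 4↦6, 5↦0, 6↦1, 7↦10, 8↦6, 9↦1, 10↦7]  zeros at y ∈ {5}
  x = 6: [0↦2, 1↦1, 2↦7, 3↦10, 4↦0, 5↦0, 6↦0, 7↦1, 8↦4, 9↦10, 10↦9]  zeros at y ∈ {4, 5, 6}
  x = 7: [0↦8, 1↦8, 2↦8, 3↦9, 4↦1, 5↦7, 6↦6, 7↦10, 8↦9, 9↦4, 10↦7]  zeros at y ∈ ∅
  x = 8: [0↦10, 1↦0, 2↦5, 3↦4, 4↦9, 5↦10, 6↦8, 7↦4, 8↦10, 9↦5, 10↦1]  zeros at y ∈ {1}
  x = 9: [0↦8, 1↦10, 2↦9, 3↦6, 4↦2, 5↦9, 6↦6, 7↦5, 8↦7, 9↦2, 10↦2]  zeros at y ∈ ∅
  x = 10: [0↦2, 1↦5, 2↦9, 3↦4, 4↦2, 5↦4, 6↦0, 7↦2, 8↦0, 9↦6, 10↦10]  zeros at y ∈ {6, 8}
Collecting zeros: affine points = {(0, 8), (1, 0), (2, 4), (3, 1), (3, 3), (4, 0), (4, 3), (5, 5), (6, 4), (6, 5), (6, 6), (8, 1), (10, 6), (10, 8)}.
Total count |C(F_11)_aff| = 14.


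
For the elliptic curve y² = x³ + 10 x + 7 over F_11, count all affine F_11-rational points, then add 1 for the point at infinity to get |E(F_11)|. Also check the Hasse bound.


Affine points = {(3, 3), (3, 8), (4, 1), (4, 10), (8, 4), (8, 7), (9, 1), (9, 10)}; affine count = 8; |E(F_11)| = 9.

Discriminant check: Δ ∝ 4a³ + 27b² = 4·10³ + 27·7² = 4·1000 + 27·49 ≡ 10 (mod 11). Nonzero ⇒ E is nonsingular.
For each x ∈ F_11, compute rhs = x³ + 10·x + 7 mod 11, then count y ∈ F_11 with y² ≡ rhs.
  x = 0: rhs = 7, matching y values: none (0 points).
  x = 1: rhs = 7, matching y values: none (0 points).
  x = 2: rhs = 2, matching y values: none (0 points).
  x = 3: rhs = 9, matching y values: 3, 8 (2 points).
  x = 4: rhs = 1, matching y values: 1, 10 (2 points).
  x = 5: rhs = 6, matching y values: none (0 points).
  x = 6: rhs = 8, matching y values: none (0 points).
  x = 7: rhs = 2, matching y values: none (0 points).
  x = 8: rhs = 5, matching y values: 4, 7 (2 points).
  x = 9: rhs = 1, matching y values: 1, 10 (2 points).
  x = 10: rhs = 7, matching y values: none (0 points).
Total affine count: 8.
Full point count |E(F_11)| = 8 + 1 = 9.
Hasse bound: |9 − (11+1)| = |-3| = 3 ≤ 2√11 ≈ 6.6332 ✓.


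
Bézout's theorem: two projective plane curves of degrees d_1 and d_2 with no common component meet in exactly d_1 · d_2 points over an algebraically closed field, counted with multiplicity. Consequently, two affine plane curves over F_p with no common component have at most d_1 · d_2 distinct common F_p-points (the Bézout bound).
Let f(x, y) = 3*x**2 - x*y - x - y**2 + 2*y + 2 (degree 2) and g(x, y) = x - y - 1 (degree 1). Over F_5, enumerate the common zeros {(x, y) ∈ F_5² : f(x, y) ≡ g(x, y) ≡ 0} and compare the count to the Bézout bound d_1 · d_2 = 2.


Common zeros: {(3, 2)}; count = 1; Bézout bound = 2.

deg(f) = 2, deg(g) = 1, so Bézout bound = 2.
Scan x ∈ F_5. For each x, list the y ∈ F_5 with f(x, y) ≡ 0 and those with g(x, y) ≡ 0 (mod 5); the common zeros in that column are the intersection.
  x = 0: f ≡ 0 at y ∈ ∅; g ≡ 0 at y ∈ {4}; common: ∅.
  x = 1: f ≡ 0 at y ∈ ∅; g ≡ 0 at y ∈ {0}; common: ∅.
  x = 2: f ≡ 0 at y ∈ ∅; g ≡ 0 at y ∈ {1}; common: ∅.
  x = 3: f ≡ 0 at y ∈ {2}; g ≡ 0 at y ∈ {2}; common: {2}.
  x = 4: f ≡ 0 at y ∈ ∅; g ≡ 0 at y ∈ {3}; common: ∅.
Collecting: common zeros = {(3, 2)}, so the count is 1.
Comparison with the Bézout bound: 1 ≤ 2 = deg(f)·deg(g), as expected for curves with no common component (the affine F_5-count falls short of the bound because intersections may lie at infinity, over extension fields, or carry multiplicity).


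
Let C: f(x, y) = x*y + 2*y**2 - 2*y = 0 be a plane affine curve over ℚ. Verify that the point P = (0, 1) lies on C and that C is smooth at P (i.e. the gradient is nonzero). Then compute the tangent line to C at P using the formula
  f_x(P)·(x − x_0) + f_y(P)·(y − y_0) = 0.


Tangent line at P: x + 2*y - 2 = 0.

Step 1: f(0, 1) = 0, so P lies on C.
Step 2: partial derivatives
  f_x(x, y) = y, f_y(x, y) = x + 4*y - 2.
  f_x(P) = 1, f_y(P) = 2 (gradient nonzero, so P is smooth).
Step 3: tangent line at P: 1·(x − 0) + 2·(y − 1) = 0.
Expanding: x + 2*y - 2 = 0.


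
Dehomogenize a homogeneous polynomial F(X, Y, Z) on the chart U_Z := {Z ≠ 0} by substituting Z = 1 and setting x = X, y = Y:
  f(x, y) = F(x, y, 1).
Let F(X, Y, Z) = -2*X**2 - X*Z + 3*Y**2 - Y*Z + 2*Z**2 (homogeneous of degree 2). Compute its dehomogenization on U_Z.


f(x, y) = -2*x**2 - x + 3*y**2 - y + 2

On U_Z we set Z = 1. Each monomial c·X^i·Y^j·Z^k in F becomes c·x^i·y^j·1^k = c·x^i·y^j.
Substituting Z = 1: F(X, Y, 1) = -2*x**2 - x + 3*y**2 - y + 2.
Note: deg(f) ≤ deg(F) = 2; strict inequality happens when F is divisible by Z (lost terms).


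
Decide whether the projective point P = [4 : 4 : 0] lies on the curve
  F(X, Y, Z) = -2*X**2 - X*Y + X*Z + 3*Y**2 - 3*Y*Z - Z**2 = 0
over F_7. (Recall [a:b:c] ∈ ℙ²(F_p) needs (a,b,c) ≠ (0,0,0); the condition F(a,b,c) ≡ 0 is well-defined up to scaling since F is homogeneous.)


F(4,4,0) ≡ 0 (mod 7); P is on the curve.

Evaluate F(4, 4, 0) term-by-term (mod 7).
  -2*X**2 ↦ -2·16·1·1 = -32
  -X*Y ↦ -1·4·4·1 = -16
  X*Z ↦ 1·4·1·0 = 0
  3*Y**2 ↦ 3·1·16·1 = 48
  -3*Y*Z ↦ -3·1·4·0 = 0
  -Z**2 ↦ -1·1·1·0 = 0
Sum: F(4, 4, 0) = (-32) + (-16) + (0) + (48) + (0) + (0) = 0.
Reducing mod 7: 0 ≡ 0 (mod 7).
Since F(a, b, c) ≡ 0 (mod 7), P lies on the curve.


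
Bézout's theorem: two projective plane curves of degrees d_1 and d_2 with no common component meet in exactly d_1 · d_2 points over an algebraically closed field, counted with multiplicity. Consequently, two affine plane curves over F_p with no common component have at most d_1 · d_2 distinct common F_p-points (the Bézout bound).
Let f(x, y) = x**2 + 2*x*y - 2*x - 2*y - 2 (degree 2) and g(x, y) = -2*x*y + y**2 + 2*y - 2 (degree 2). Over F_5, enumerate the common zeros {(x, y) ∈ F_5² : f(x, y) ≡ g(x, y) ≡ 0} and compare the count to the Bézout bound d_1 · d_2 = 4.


Common zeros: {(3, 1), (4, 4)}; count = 2; Bézout bound = 4.

deg(f) = 2, deg(g) = 2, so Bézout bound = 4.
Scan x ∈ F_5. For each x, list the y ∈ F_5 with f(x, y) ≡ 0 and those with g(x, y) ≡ 0 (mod 5); the common zeros in that column are the intersection.
  x = 0: f ≡ 0 at y ∈ {4}; g ≡ 0 at y ∈ ∅; common: ∅.
  x = 1: f ≡ 0 at y ∈ ∅; g ≡ 0 at y ∈ ∅; common: ∅.
  x = 2: f ≡ 0 at y ∈ {1}; g ≡ 0 at y ∈ ∅; common: ∅.
  x = 3: f ≡ 0 at y ∈ {1}; g ≡ 0 at y ∈ {1, 3}; common: {1}.
  x = 4: f ≡ 0 at y ∈ {4}; g ≡ 0 at y ∈ {2, 4}; common: {4}.
Collecting: common zeros = {(3, 1), (4, 4)}, so the count is 2.
Comparison with the Bézout bound: 2 ≤ 4 = deg(f)·deg(g), as expected for curves with no common component (the affine F_5-count falls short of the bound because intersections may lie at infinity, over extension fields, or carry multiplicity).


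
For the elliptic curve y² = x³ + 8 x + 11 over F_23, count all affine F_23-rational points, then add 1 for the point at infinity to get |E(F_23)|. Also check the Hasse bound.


Affine points = {(2, 9), (2, 14), (3, 4), (3, 19), (8, 9), (8, 14), (11, 2), (11, 21), (12, 8), (12, 15), (13, 9), (13, 14), (16, 7), (16, 16), (17, 0), (20, 11), (20, 12), (22, 5), (22, 18)}; affine count = 19; |E(F_23)| = 20.

Discriminant check: Δ ∝ 4a³ + 27b² = 4·8³ + 27·11² = 4·512 + 27·121 ≡ 2 (mod 23). Nonzero ⇒ E is nonsingular.
For each x ∈ F_23, compute rhs = x³ + 8·x + 11 mod 23, then count y ∈ F_23 with y² ≡ rhs.
  x = 0: rhs = 11, matching y values: none (0 points).
  x = 1: rhs = 20, matching y values: none (0 points).
  x = 2: rhs = 12, matching y values: 9, 14 (2 points).
  x = 3: rhs = 16, matching y values: 4, 19 (2 points).
  x = 4: rhs = 15, matching y values: none (0 points).
  x = 5: rhs = 15, matching y values: none (0 points).
  x = 6: rhs = 22, matching y values: none (0 points).
  x = 7: rhs = 19, matching y values: none (0 points).
  x = 8: rhs = 12, matching y values: 9, 14 (2 points).
  x = 9: rhs = 7, matching y values: none (0 points).
  x = 10: rhs = 10, matching y values: none (0 points).
  x = 11: rhs = 4, matching y values: 2, 21 (2 points).
  x = 12: rhs = 18, matching y values: 8, 15 (2 points).
  x = 13: rhs = 12, matching y values: 9, 14 (2 points).
  x = 14: rhs = 15, matching y values: none (0 points).
  x = 15: rhs = 10, matching y values: none (0 points).
  x = 16: rhs = 3, matching y values: 7, 16 (2 points).
  x = 17: rhs = 0, matching y values: 0 (1 points).
  x = 18: rhs = 7, matching y values: none (0 points).
  x = 19: rhs = 7, matching y values: none (0 points).
  x = 20: rhs = 6, matching y values: 11, 12 (2 points).
  x = 21: rhs = 10, matching y values: none (0 points).
  x = 22: rhs = 2, matching y values: 5, 18 (2 points).
Total affine count: 19.
Full point count |E(F_23)| = 19 + 1 = 20.
Hasse bound: |20 − (23+1)| = |-4| = 4 ≤ 2√23 ≈ 9.5917 ✓.


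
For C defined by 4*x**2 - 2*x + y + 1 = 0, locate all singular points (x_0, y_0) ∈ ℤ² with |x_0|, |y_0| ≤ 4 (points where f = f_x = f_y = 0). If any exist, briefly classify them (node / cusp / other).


No singular points in the scanned grid; C is smooth there.

Compute partial derivatives:
  f_x = 8*x - 2.
  f_y = 1.
f_y = 1 is a nonzero constant, so f_y never vanishes: no point (x, y) can satisfy f = f_x = f_y = 0. In particular no (x, y) ∈ {−4, ..., 4}² is singular; the curve is smooth.


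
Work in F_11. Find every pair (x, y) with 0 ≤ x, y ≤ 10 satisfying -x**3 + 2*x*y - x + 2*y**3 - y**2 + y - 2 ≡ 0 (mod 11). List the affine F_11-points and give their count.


Affine F_11-points: {(0, 1), (1, 1), (2, 7), (3, 9), (5, 0), (5, 6), (6, 5), (7, 0), (9, 3), (10, 0), (10, 1), (10, 5)}; count = 12.

For each of the 121 pairs (x, y) ∈ F_11², evaluate f(x, y) mod 11. Record the zeros.
  x = 0: [0↦9, 1↦0, 2↦1, 3↦2, 4↦4, 5↦8, 6↦4, 7↦4, 8↦9, 9↦9, 10↦5]  zeros at y ∈ {1}
  x = 1: [0↦7, 1↦0, 2↦3, 3↦6, 4↦10, 5↦5, 6↦3, 7↦5, 8↦1, 9↦3, 10↦1]  zeros at y ∈ {1}
  x = 2: [0↦10, 1↦5, 2↦10, 3↦4, 4↦10, 5↦7, 6↦7, 7↦0, 8↦9, 9↦2, 10↦2]  zeros at y ∈ {7}
  x = 3: [0↦1, 1↦9, 2↦5, 3↦1, 4↦9, 5↦8, 6↦10, 7↦5, 8↦5, 9↦0, 10↦2]  zeros at y ∈ {9}
  x = 4: [0↦7, 1↦6, 2↦4, 3↦2, 4↦1, 5↦2, 6↦6, 7↦3, 8↦5, 9↦2, 10↦6]  zeros at y ∈ ∅
  x = 5: [0↦0, 1↦1, 2↦1, 3↦1, 4↦2, 5↦5, 6↦0, 7↦10, 8↦3, 9↦2, 10↦8]  zeros at y ∈ {0, 6}
  x = 6: [0↦7, 1↦10, 2↦1, 3↦3, 4↦6, 5↦0, 6↦8, 7↦9, 8↦4, 9↦5, 10↦2]  zeros at y ∈ {5}
  x = 7: [0↦0, 1↦5, 2↦9, 3↦2, 4↦7, 5↦3, 6↦2, 7↦5, 8↦2, 9↦5, 10↦4]  zeros at y ∈ {0}
  x = 8: [0↦6, 1↦2, 2↦8, 3↦3, 4↦10, 5↦8, 6↦9, 7↦3, 8↦2, 9↦7, 10↦8]  zeros at y ∈ ∅
  x = 9: [0↦8, 1↦6, 2↦3, 3↦0, 4↦9, 5↦9, 6↦1, 7↦8, 8↦9, 9↦5, 10↦8]  zeros at y ∈ {3}
  x = 10: [0↦0, 1↦0, 2↦10, 3↦9, 4↦9, 5↦0, 6↦5, 7↦3, 8↦6, 9↦4, 10↦9]  zeros at y ∈ {0, 1, 5}
Collecting zeros: affine points = {(0, 1), (1, 1), (2, 7), (3, 9), (5, 0), (5, 6), (6, 5), (7, 0), (9, 3), (10, 0), (10, 1), (10, 5)}.
Total count |C(F_11)_aff| = 12.


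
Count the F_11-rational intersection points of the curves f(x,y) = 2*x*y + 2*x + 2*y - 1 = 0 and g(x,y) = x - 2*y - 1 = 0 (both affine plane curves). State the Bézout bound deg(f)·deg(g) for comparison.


Common zeros: {(4, 7), (5, 2)}; count = 2; Bézout bound = 2.

deg(f) = 2, deg(g) = 1, so Bézout bound = 2.
Scan x ∈ F_11. For each x, list the y ∈ F_11 with f(x, y) ≡ 0 and those with g(x, y) ≡ 0 (mod 11); the common zeros in that column are the intersection.
  x = 0: f ≡ 0 at y ∈ {6}; g ≡ 0 at y ∈ {5}; common: ∅.
  x = 1: f ≡ 0 at y ∈ {8}; g ≡ 0 at y ∈ {0}; common: ∅.
  x = 2: f ≡ 0 at y ∈ {5}; g ≡ 0 at y ∈ {6}; common: ∅.
  x = 3: f ≡ 0 at y ∈ {9}; g ≡ 0 at y ∈ {1}; common: ∅.
  x = 4: f ≡ 0 at y ∈ {7}; g ≡ 0 at y ∈ {7}; common: {7}.
  x = 5: f ≡ 0 at y ∈ {2}; g ≡ 0 at y ∈ {2}; common: {2}.
  x = 6: f ≡ 0 at y ∈ {0}; g ≡ 0 at y ∈ {8}; common: ∅.
  x = 7: f ≡ 0 at y ∈ {4}; g ≡ 0 at y ∈ {3}; common: ∅.
  x = 8: f ≡ 0 at y ∈ {1}; g ≡ 0 at y ∈ {9}; common: ∅.
  x = 9: f ≡ 0 at y ∈ {3}; g ≡ 0 at y ∈ {4}; common: ∅.
  x = 10: f ≡ 0 at y ∈ ∅; g ≡ 0 at y ∈ {10}; common: ∅.
Collecting: common zeros = {(4, 7), (5, 2)}, so the count is 2.
Comparison with the Bézout bound: 2 ≤ 2 = deg(f)·deg(g), as expected for curves with no common component (the bound is attained).


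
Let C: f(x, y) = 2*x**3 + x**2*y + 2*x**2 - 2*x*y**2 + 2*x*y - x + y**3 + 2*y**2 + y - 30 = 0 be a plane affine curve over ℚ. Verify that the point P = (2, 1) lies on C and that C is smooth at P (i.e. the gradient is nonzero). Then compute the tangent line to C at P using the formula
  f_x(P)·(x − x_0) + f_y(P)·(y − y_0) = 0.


Tangent line at P: 35*x + 8*y - 78 = 0.

Step 1: f(2, 1) = 0, so P lies on C.
Step 2: partial derivatives
  f_x(x, y) = 6*x**2 + 2*x*y + 4*x - 2*y**2 + 2*y - 1, f_y(x, y) = x**2 - 4*x*y + 2*x + 3*y**2 + 4*y + 1.
  f_x(P) = 35, f_y(P) = 8 (gradient nonzero, so P is smooth).
Step 3: tangent line at P: 35·(x − 2) + 8·(y − 1) = 0.
Expanding: 35*x + 8*y - 78 = 0.


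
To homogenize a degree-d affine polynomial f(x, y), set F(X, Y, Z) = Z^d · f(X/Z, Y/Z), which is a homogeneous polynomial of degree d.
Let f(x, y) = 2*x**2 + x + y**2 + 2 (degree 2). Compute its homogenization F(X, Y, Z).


F(X, Y, Z) = 2*X**2 + X*Z + Y**2 + 2*Z**2

deg(f) = 2.
Substitute x = X/Z, y = Y/Z into f, then multiply by Z^2.
  monomial 2·x^2·y^0 ↦ 2·X^2·Y^0·Z^0.
  monomial 1·x^1·y^0 ↦ 1·X^1·Y^0·Z^1.
  monomial 1·x^0·y^2 ↦ 1·X^0·Y^2·Z^0.
  monomial 2·x^0·y^0 ↦ 2·X^0·Y^0·Z^2.
Collecting: F(X, Y, Z) = 2*X**2 + X*Z + Y**2 + 2*Z**2.


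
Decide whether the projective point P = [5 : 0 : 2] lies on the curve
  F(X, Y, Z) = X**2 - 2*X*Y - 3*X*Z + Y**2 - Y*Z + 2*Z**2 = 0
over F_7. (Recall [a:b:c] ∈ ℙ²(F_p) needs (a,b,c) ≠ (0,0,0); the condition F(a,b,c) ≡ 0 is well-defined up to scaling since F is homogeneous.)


F(5,0,2) ≡ 3 (mod 7); P is NOT on the curve.

Evaluate F(5, 0, 2) term-by-term (mod 7).
  X**2 ↦ 1·25·1·1 = 25
  -2*X*Y ↦ -2·5·0·1 = 0
  -3*X*Z ↦ -3·5·1·2 = -30
  Y**2 ↦ 1·1·0·1 = 0
  -Y*Z ↦ -1·1·0·2 = 0
  2*Z**2 ↦ 2·1·1·4 = 8
Sum: F(5, 0, 2) = (25) + (0) + (-30) + (0) + (0) + (8) = 3.
Reducing mod 7: 3 ≡ 3 (mod 7).
Since F(a, b, c) ≡ 3 ≠ 0 (mod 7), P does NOT lie on the curve.


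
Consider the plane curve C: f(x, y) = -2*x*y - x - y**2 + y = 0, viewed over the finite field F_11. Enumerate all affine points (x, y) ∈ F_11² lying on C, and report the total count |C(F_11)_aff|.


Affine F_11-points: {(0, 0), (0, 1), (2, 9), (2, 10), (4, 2), (6, 4), (6, 7), (7, 3), (7, 6), (9, 8)}; count = 10.

For each of the 121 pairs (x, y) ∈ F_11², evaluate f(x, y) mod 11. Record the zeros.
  x = 0: [0↦0, 1↦0, 2↦9, 3↦5, 4↦10, 5↦2, 6↦3, 7↦2, 8↦10, 9↦5, 10↦9]  zeros at y ∈ {0, 1}
  x = 1: [0↦10, 1↦8, 2↦4, 3↦9, 4↦1, 5↦2, 6↦1, 7↦9, 8↦4, 9↦8, 10↦10]  zeros at y ∈ ∅
  x = 2: [0↦9, 1↦5, 2↦10, 3↦2, 4↦3, 5↦2, 6↦10, 7↦5, 8↦9, 9↦0, 10↦0]  zeros at y ∈ {9, 10}
  x = 3: [0↦8, 1↦2, 2↦5, 3↦6, 4↦5, 5↦2, 6↦8, 7↦1, 8↦3, 9↦3, 10↦1]  zeros at y ∈ ∅
  x = 4: [0↦7, 1↦10, 2↦0, 3↦10, 4↦7, 5↦2, 6↦6, 7↦8, 8↦8, 9↦6, 10↦2]  zeros at y ∈ {2}
  x = 5: [0↦6, 1↦7, 2↦6, 3↦3, 4↦9, 5↦2, 6↦4, 7↦4, 8↦2, 9↦9, 10↦3]  zeros at y ∈ ∅
  x = 6: [0↦5, 1↦4, 2↦1, 3↦7, 4↦0, 5↦2, 6↦2, 7↦0, 8↦7, 9↦1, 10↦4]  zeros at y ∈ {4, 7}
  x = 7: [0↦4, 1↦1, 2↦7, 3↦0, 4↦2, 5↦2, 6↦0, 7↦7, 8↦1, 9↦4, 10↦5]  zeros at y ∈ {3, 6}
  x = 8: [0↦3, 1↦9, 2↦2, 3↦4, 4↦4, 5↦2, 6↦9, 7↦3, 8↦6, 9↦7, 10↦6]  zeros at y ∈ ∅
  x = 9: [0↦2, 1↦6, 2↦8, 3↦8, 4↦6, 5↦2, 6↦7, 7↦10, 8↦0, 9↦10, 10↦7]  zeros at y ∈ {8}
  x = 10: [0↦1, 1↦3, 2↦3, 3↦1, 4↦8, 5↦2, 6↦5, 7↦6, 8↦5, 9↦2, 10↦8]  zeros at y ∈ ∅
Collecting zeros: affine points = {(0, 0), (0, 1), (2, 9), (2, 10), (4, 2), (6, 4), (6, 7), (7, 3), (7, 6), (9, 8)}.
Total count |C(F_11)_aff| = 10.


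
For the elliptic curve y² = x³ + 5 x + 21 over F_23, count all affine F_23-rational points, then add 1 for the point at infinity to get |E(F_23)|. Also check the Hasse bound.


Affine points = {(1, 2), (1, 21), (2, 4), (2, 19), (4, 6), (4, 17), (7, 10), (7, 13), (9, 6), (9, 17), (10, 6), (10, 17), (11, 2), (11, 21), (13, 11), (13, 12), (14, 11), (14, 12), (18, 3), (18, 20), (19, 11), (19, 12), (20, 5), (20, 18), (21, 7), (21, 16)}; affine count = 26; |E(F_23)| = 27.

Discriminant check: Δ ∝ 4a³ + 27b² = 4·5³ + 27·21² = 4·125 + 27·441 ≡ 10 (mod 23). Nonzero ⇒ E is nonsingular.
For each x ∈ F_23, compute rhs = x³ + 5·x + 21 mod 23, then count y ∈ F_23 with y² ≡ rhs.
  x = 0: rhs = 21, matching y values: none (0 points).
  x = 1: rhs = 4, matching y values: 2, 21 (2 points).
  x = 2: rhs = 16, matching y values: 4, 19 (2 points).
  x = 3: rhs = 17, matching y values: none (0 points).
  x = 4: rhs = 13, matching y values: 6, 17 (2 points).
  x = 5: rhs = 10, matching y values: none (0 points).
  x = 6: rhs = 14, matching y values: none (0 points).
  x = 7: rhs = 8, matching y values: 10, 13 (2 points).
  x = 8: rhs = 21, matching y values: none (0 points).
  x = 9: rhs = 13, matching y values: 6, 17 (2 points).
  x = 10: rhs = 13, matching y values: 6, 17 (2 points).
  x = 11: rhs = 4, matching y values: 2, 21 (2 points).
  x = 12: rhs = 15, matching y values: none (0 points).
  x = 13: rhs = 6, matching y values: 11, 12 (2 points).
  x = 14: rhs = 6, matching y values: 11, 12 (2 points).
  x = 15: rhs = 21, matching y values: none (0 points).
  x = 16: rhs = 11, matching y values: none (0 points).
  x = 17: rhs = 5, matching y values: none (0 points).
  x = 18: rhs = 9, matching y values: 3, 20 (2 points).
  x = 19: rhs = 6, matching y values: 11, 12 (2 points).
  x = 20: rhs = 2, matching y values: 5, 18 (2 points).
  x = 21: rhs = 3, matching y values: 7, 16 (2 points).
  x = 22: rhs = 15, matching y values: none (0 points).
Total affine count: 26.
Full point count |E(F_23)| = 26 + 1 = 27.
Hasse bound: |27 − (23+1)| = |3| = 3 ≤ 2√23 ≈ 9.5917 ✓.


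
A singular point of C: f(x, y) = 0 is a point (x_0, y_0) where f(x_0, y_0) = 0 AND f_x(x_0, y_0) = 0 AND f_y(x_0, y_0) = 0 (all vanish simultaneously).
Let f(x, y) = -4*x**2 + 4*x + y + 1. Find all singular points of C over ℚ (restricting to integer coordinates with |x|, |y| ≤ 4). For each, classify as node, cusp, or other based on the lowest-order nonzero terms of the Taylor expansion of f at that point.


No singular points in the scanned grid; C is smooth there.

Compute partial derivatives:
  f_x = 4 - 8*x.
  f_y = 1.
f_y = 1 is a nonzero constant, so f_y never vanishes: no point (x, y) can satisfy f = f_x = f_y = 0. In particular no (x, y) ∈ {−4, ..., 4}² is singular; the curve is smooth.


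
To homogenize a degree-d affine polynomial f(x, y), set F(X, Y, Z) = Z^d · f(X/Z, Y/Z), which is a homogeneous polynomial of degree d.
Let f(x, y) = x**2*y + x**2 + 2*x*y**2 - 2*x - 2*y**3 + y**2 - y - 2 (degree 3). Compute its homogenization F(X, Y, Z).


F(X, Y, Z) = X**2*Y + X**2*Z + 2*X*Y**2 - 2*X*Z**2 - 2*Y**3 + Y**2*Z - Y*Z**2 - 2*Z**3

deg(f) = 3.
Substitute x = X/Z, y = Y/Z into f, then multiply by Z^3.
  monomial 1·x^2·y^1 ↦ 1·X^2·Y^1·Z^0.
  monomial 1·x^2·y^0 ↦ 1·X^2·Y^0·Z^1.
  monomial 2·x^1·y^2 ↦ 2·X^1·Y^2·Z^0.
  monomial -2·x^1·y^0 ↦ -2·X^1·Y^0·Z^2.
  monomial -2·x^0·y^3 ↦ -2·X^0·Y^3·Z^0.
  monomial 1·x^0·y^2 ↦ 1·X^0·Y^2·Z^1.
  monomial -1·x^0·y^1 ↦ -1·X^0·Y^1·Z^2.
  monomial -2·x^0·y^0 ↦ -2·X^0·Y^0·Z^3.
Collecting: F(X, Y, Z) = X**2*Y + X**2*Z + 2*X*Y**2 - 2*X*Z**2 - 2*Y**3 + Y**2*Z - Y*Z**2 - 2*Z**3.


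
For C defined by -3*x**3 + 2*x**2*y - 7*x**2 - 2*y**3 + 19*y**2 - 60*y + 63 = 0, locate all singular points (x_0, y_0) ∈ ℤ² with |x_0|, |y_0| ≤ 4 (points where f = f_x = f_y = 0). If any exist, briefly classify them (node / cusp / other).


Singular points: {(0, 3)}; classification: node.

Compute partial derivatives:
  f_x = -9*x**2 + 4*x*y - 14*x.
  f_y = 2*x**2 - 6*y**2 + 38*y - 60.
Scan x_0 ∈ {−4, ..., 4}. For each x_0, f_y(x_0, y) is a polynomial in y; find its integer roots y ∈ {−4, ..., 4}, then test f_x and f at those candidates.
  x = -4: f_y(-4, y) = -6*y**2 + 38*y - 28; no integer root y with |y| ≤ 4.
  x = -3: f_y(-3, y) = -6*y**2 + 38*y - 42; no integer root y with |y| ≤ 4.
  x = -2: f_y(-2, y) = -6*y**2 + 38*y - 52; vanishes at y ∈ {2}. (-2, 2): f_x = -24 ≠ 0.
  x = -1: f_y(-1, y) = -6*y**2 + 38*y - 58; no integer root y with |y| ≤ 4.
  x = 0: f_y(0, y) = -6*y**2 + 38*y - 60; vanishes at y ∈ {3}. (0, 3): f_x = 0, f = 0 — SINGULAR.
  x = 1: f_y(1, y) = -6*y**2 + 38*y - 58; no integer root y with |y| ≤ 4.
  x = 2: f_y(2, y) = -6*y**2 + 38*y - 52; vanishes at y ∈ {2}. (2, 2): f_x = -48 ≠ 0.
  x = 3: f_y(3, y) = -6*y**2 + 38*y - 42; no integer root y with |y| ≤ 4.
  x = 4: f_y(4, y) = -6*y**2 + 38*y - 28; no integer root y with |y| ≤ 4.
Only singular point on the grid: (0, 3).
Classify: substitute x = 0 + u, y = 3 + v and expand: f = -3*u**3 + 2*u**2*v - u**2 - 2*v**3 + v**2.
No constant or linear terms (consistent with a singular point). Quadratic part: -u**2 + v**2. Cubic part: -3*u**3 + 2*u**2*v - 2*v**3.
The quadratic part v**2 - u**2 = (v − u)(v + u) splits into two distinct linear factors, so there are two distinct tangent lines y − 3 = ±(x − 0) — this is a node (ordinary double point).
Classification: node.


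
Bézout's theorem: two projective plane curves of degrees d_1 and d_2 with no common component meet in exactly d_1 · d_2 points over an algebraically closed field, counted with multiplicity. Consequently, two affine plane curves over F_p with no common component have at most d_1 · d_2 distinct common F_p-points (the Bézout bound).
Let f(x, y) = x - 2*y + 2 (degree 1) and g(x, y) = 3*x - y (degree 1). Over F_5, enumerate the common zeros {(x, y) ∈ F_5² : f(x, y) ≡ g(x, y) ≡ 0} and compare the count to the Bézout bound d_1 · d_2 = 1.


Common zeros: ∅; count = 0; Bézout bound = 1.

deg(f) = 1, deg(g) = 1, so Bézout bound = 1.
Scan x ∈ F_5. For each x, list the y ∈ F_5 with f(x, y) ≡ 0 and those with g(x, y) ≡ 0 (mod 5); the common zeros in that column are the intersection.
  x = 0: f ≡ 0 at y ∈ {1}; g ≡ 0 at y ∈ {0}; common: ∅.
  x = 1: f ≡ 0 at y ∈ {4}; g ≡ 0 at y ∈ {3}; common: ∅.
  x = 2: f ≡ 0 at y ∈ {2}; g ≡ 0 at y ∈ {1}; common: ∅.
  x = 3: f ≡ 0 at y ∈ {0}; g ≡ 0 at y ∈ {4}; common: ∅.
  x = 4: f ≡ 0 at y ∈ {3}; g ≡ 0 at y ∈ {2}; common: ∅.
Collecting: common zeros = ∅, so the count is 0.
Comparison with the Bézout bound: 0 ≤ 1 = deg(f)·deg(g), as expected for curves with no common component (the affine F_5-count falls short of the bound because intersections may lie at infinity, over extension fields, or carry multiplicity).


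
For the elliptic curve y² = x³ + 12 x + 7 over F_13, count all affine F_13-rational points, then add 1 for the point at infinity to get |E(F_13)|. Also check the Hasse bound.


Affine points = {(2, 0), (5, 6), (5, 7), (6, 3), (6, 10), (8, 2), (8, 11), (9, 5), (9, 8), (10, 3), (10, 10), (11, 1), (11, 12)}; affine count = 13; |E(F_13)| = 14.

Discriminant check: Δ ∝ 4a³ + 27b² = 4·12³ + 27·7² = 4·1728 + 27·49 ≡ 6 (mod 13). Nonzero ⇒ E is nonsingular.
For each x ∈ F_13, compute rhs = x³ + 12·x + 7 mod 13, then count y ∈ F_13 with y² ≡ rhs.
  x = 0: rhs = 7, matching y values: none (0 points).
  x = 1: rhs = 7, matching y values: none (0 points).
  x = 2: rhs = 0, matching y values: 0 (1 points).
  x = 3: rhs = 5, matching y values: none (0 points).
  x = 4: rhs = 2, matching y values: none (0 points).
  x = 5: rhs = 10, matching y values: 6, 7 (2 points).
  x = 6: rhs = 9, matching y values: 3, 10 (2 points).
  x = 7: rhs = 5, matching y values: none (0 points).
  x = 8: rhs = 4, matching y values: 2, 11 (2 points).
  x = 9: rhs = 12, matching y values: 5, 8 (2 points).
  x = 10: rhs = 9, matching y values: 3, 10 (2 points).
  x = 11: rhs = 1, matching y values: 1, 12 (2 points).
  x = 12: rhs = 7, matching y values: none (0 points).
Total affine count: 13.
Full point count |E(F_13)| = 13 + 1 = 14.
Hasse bound: |14 − (13+1)| = |0| = 0 ≤ 2√13 ≈ 7.2111 ✓.


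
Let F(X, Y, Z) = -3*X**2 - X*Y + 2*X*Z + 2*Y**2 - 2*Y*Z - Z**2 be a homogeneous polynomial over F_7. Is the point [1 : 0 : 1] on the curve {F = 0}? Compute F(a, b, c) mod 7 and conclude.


F(1,0,1) ≡ 5 (mod 7); P is NOT on the curve.

Evaluate F(1, 0, 1) term-by-term (mod 7).
  -3*X**2 ↦ -3·1·1·1 = -3
  -X*Y ↦ -1·1·0·1 = 0
  2*X*Z ↦ 2·1·1·1 = 2
  2*Y**2 ↦ 2·1·0·1 = 0
  -2*Y*Z ↦ -2·1·0·1 = 0
  -Z**2 ↦ -1·1·1·1 = -1
Sum: F(1, 0, 1) = (-3) + (0) + (2) + (0) + (0) + (-1) = -2.
Reducing mod 7: -2 ≡ 5 (mod 7).
Since F(a, b, c) ≡ 5 ≠ 0 (mod 7), P does NOT lie on the curve.


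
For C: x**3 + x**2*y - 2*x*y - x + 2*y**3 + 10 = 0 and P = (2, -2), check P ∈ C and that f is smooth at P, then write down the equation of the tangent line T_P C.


Tangent line at P: 7*x + 24*y + 34 = 0.

Step 1: f(2, -2) = 0, so P lies on C.
Step 2: partial derivatives
  f_x(x, y) = 3*x**2 + 2*x*y - 2*y - 1, f_y(x, y) = x**2 - 2*x + 6*y**2.
  f_x(P) = 7, f_y(P) = 24 (gradient nonzero, so P is smooth).
Step 3: tangent line at P: 7·(x − 2) + 24·(y − -2) = 0.
Expanding: 7*x + 24*y + 34 = 0.
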